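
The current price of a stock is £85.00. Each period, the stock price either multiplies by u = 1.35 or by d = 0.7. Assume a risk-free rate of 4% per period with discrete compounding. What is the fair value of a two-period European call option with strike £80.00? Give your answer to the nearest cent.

Risk-neutral probability p = (1 + 0.04 − 0.7)/(1.35 − 0.7) = 0.3400/0.6500 = 0.5231
Terminal stock prices: S_uu = 154.9, S_ud = 80.33, S_dd = 41.65
Terminal payoffs (S − K): max(74.91, 0) = 74.91, max(0.325, 0) = 0.325, max(-38.35, 0) = 0
Node u (S = 114.8): V_u = 1/1.04·[0.5231·74.9125 + 0.4769·0.3250] = 37.8269
Node d (S = 59.5): V_d = 1/1.04·[0.5231·0.3250 + 0.4769·0.0000] = 0.1635
Node 0 (S = 85): V_0 = 1/1.04·[0.5231·37.8269 + 0.4769·0.1635] = 19.1003

£19.10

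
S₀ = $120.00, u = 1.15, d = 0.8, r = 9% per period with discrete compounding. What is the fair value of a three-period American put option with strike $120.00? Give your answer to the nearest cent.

$4.92

Risk-neutral probability p = (1 + 0.09 − 0.8)/(1.15 − 0.8) = 0.2900/0.3500 = 0.8286
Terminal stock prices: S_uuu = 182.5, S_uud = 127, S_udd = 88.32, S_ddd = 61.44
Terminal payoffs (K − S): max(-62.5, 0) = 0, max(-6.96, 0) = 0, max(31.68, 0) = 31.68, max(58.56, 0) = 58.56
Node uu (S = 158.7): continuation = 1/1.09·[0.8286·0.0000 + 0.1714·0.0000] = 0.0000; exercise value = 0.0000 ≤ continuation, so V_uu = 0.0000
Node ud (S = 110.4): continuation = 1/1.09·[0.8286·0.0000 + 0.1714·31.6800] = 4.9824; exercise value = 9.6000 > continuation, so V_ud = 9.6000 (exercise)
Node dd (S = 76.8): continuation = 1/1.09·[0.8286·31.6800 + 0.1714·58.5600] = 33.2917; exercise value = 43.2000 > continuation, so V_dd = 43.2000 (exercise)
Node u (S = 138): continuation = 1/1.09·[0.8286·0.0000 + 0.1714·9.6000] = 1.5098; exercise value = 0.0000 ≤ continuation, so V_u = 1.5098
Node d (S = 96): continuation = 1/1.09·[0.8286·9.6000 + 0.1714·43.2000] = 14.0917; exercise value = 24.0000 > continuation, so V_d = 24.0000 (exercise)
Node 0 (S = 120): continuation = 1/1.09·[0.8286·1.5098 + 0.1714·24.0000] = 4.9223; exercise value = 0.0000 ≤ continuation, so V_0 = 4.9223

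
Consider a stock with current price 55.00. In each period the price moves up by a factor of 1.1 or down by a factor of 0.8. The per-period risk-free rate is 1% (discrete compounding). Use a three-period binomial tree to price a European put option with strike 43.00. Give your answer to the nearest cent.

1.17

Risk-neutral probability p = (1 + 0.01 − 0.8)/(1.1 − 0.8) = 0.2100/0.3000 = 0.7000
Terminal stock prices: S_uuu = 73.21, S_uud = 53.24, S_udd = 38.72, S_ddd = 28.16
Terminal payoffs (K − S): max(-30.21, 0) = 0, max(-10.24, 0) = 0, max(4.28, 0) = 4.28, max(14.84, 0) = 14.84
Node uu (S = 66.55): V_uu = 1/1.01·[0.7000·0.0000 + 0.3000·0.0000] = 0.0000
Node ud (S = 48.4): V_ud = 1/1.01·[0.7000·0.0000 + 0.3000·4.2800] = 1.2713
Node dd (S = 35.2): V_dd = 1/1.01·[0.7000·4.2800 + 0.3000·14.8400] = 7.3743
Node u (S = 60.5): V_u = 1/1.01·[0.7000·0.0000 + 0.3000·1.2713] = 0.3776
Node d (S = 44): V_d = 1/1.01·[0.7000·1.2713 + 0.3000·7.3743] = 3.0715
Node 0 (S = 55): V_0 = 1/1.01·[0.7000·0.3776 + 0.3000·3.0715] = 1.1740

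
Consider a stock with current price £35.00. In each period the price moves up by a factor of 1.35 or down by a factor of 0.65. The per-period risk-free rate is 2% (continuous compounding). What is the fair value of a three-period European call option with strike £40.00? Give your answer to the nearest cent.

Risk-neutral probability p = (e^0.02 − 0.65)/(1.35 − 0.65) = 0.3702/0.7000 = 0.5289
Terminal stock prices: S_uuu = 86.11, S_uud = 41.46, S_udd = 19.96, S_ddd = 9.612
Terminal payoffs (S − K): max(46.11, 0) = 46.11, max(1.462, 0) = 1.462, max(-20.04, 0) = 0, max(-30.39, 0) = 0
Node uu (S = 63.79): V_uu = e^(−0.02)·[0.5289·46.1131 + 0.4711·1.4619] = 24.5796
Node ud (S = 30.71): V_ud = e^(−0.02)·[0.5289·1.4619 + 0.4711·0.0000] = 0.7578
Node dd (S = 14.79): V_dd = e^(−0.02)·[0.5289·0.0000 + 0.4711·0.0000] = 0.0000
Node u (S = 47.25): V_u = e^(−0.02)·[0.5289·24.5796 + 0.4711·0.7578] = 13.0917
Node d (S = 22.75): V_d = e^(−0.02)·[0.5289·0.7578 + 0.4711·0.0000] = 0.3928
Node 0 (S = 35): V_0 = e^(−0.02)·[0.5289·13.0917 + 0.4711·0.3928] = 6.9680

£6.97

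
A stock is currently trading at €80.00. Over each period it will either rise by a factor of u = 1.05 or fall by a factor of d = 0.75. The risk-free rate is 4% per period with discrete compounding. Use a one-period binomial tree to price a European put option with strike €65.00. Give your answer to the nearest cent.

€0.16

Risk-neutral probability p = (1 + 0.04 − 0.75)/(1.05 − 0.75) = 0.2900/0.3000 = 0.9667
Terminal stock prices: S_u = 84, S_d = 60
Terminal payoffs (K − S): max(-19, 0) = 0, max(5, 0) = 5
Node 0 (S = 80): V_0 = 1/1.04·[0.9667·0.0000 + 0.0333·5.0000] = 0.1603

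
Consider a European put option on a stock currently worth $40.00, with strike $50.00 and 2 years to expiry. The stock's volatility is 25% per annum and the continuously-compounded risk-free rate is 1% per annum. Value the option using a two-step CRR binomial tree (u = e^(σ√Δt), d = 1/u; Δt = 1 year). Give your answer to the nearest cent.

$12.29

CRR parameters: u = e^(σ√Δt) = e^(0.25·√1) = 1.2840, d = 1/u = 0.7788
Per-period rate: rΔt = 0.01·1 = 0.01, so R = e^0.01 = 1.0101
Risk-neutral probability p = (e^0.01 − 0.7788)/(1.2840 − 0.7788) = 0.2312/0.5052 = 0.4577
Terminal stock prices: S_uu = 65.95, S_ud = 40, S_dd = 24.26
Terminal payoffs (K − S): max(-15.95, 0) = 0, max(10, 0) = 10, max(25.74, 0) = 25.74
Node u (S = 51.36): V_u = e^(−0.01)·[0.4577·0.0000 + 0.5423·10.0000] = 5.3689
Node d (S = 31.15): V_d = e^(−0.01)·[0.4577·10.0000 + 0.5423·25.7388] = 18.3505
Node 0 (S = 40): V_0 = e^(−0.01)·[0.4577·5.3689 + 0.5423·18.3505] = 12.2851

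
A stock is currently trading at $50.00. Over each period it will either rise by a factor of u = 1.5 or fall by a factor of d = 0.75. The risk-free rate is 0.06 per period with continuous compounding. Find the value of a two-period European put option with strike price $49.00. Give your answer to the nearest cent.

Risk-neutral probability p = (e^0.06 − 0.75)/(1.5 − 0.75) = 0.3118/0.7500 = 0.4158
Terminal stock prices: S_uu = 112.5, S_ud = 56.25, S_dd = 28.12
Terminal payoffs (K − S): max(-63.5, 0) = 0, max(-7.25, 0) = 0, max(20.88, 0) = 20.88
Node u (S = 75): V_u = e^(−0.06)·[0.4158·0.0000 + 0.5842·0.0000] = 0.0000
Node d (S = 37.5): V_d = e^(−0.06)·[0.4158·0.0000 + 0.5842·20.8750] = 11.4853
Node 0 (S = 50): V_0 = e^(−0.06)·[0.4158·0.0000 + 0.5842·11.4853] = 6.3192

$6.32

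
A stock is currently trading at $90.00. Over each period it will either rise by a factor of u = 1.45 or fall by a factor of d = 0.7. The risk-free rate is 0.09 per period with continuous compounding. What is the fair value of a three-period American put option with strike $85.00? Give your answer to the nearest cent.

$11.49

Risk-neutral probability p = (e^0.09 − 0.7)/(1.45 − 0.7) = 0.3942/0.7500 = 0.5256
Terminal stock prices: S_uuu = 274.4, S_uud = 132.5, S_udd = 63.94, S_ddd = 30.87
Terminal payoffs (K − S): max(-189.4, 0) = 0, max(-47.46, 0) = 0, max(21.06, 0) = 21.06, max(54.13, 0) = 54.13
Node uu (S = 189.2): continuation = e^(−0.09)·[0.5256·0.0000 + 0.4744·0.0000] = 0.0000; exercise value = 0.0000 ≤ continuation, so V_uu = 0.0000
Node ud (S = 91.35): continuation = e^(−0.09)·[0.5256·0.0000 + 0.4744·21.0550] = 9.1295; exercise value = 0.0000 ≤ continuation, so V_ud = 9.1295
Node dd (S = 44.1): continuation = e^(−0.09)·[0.5256·21.0550 + 0.4744·54.1300] = 33.5842; exercise value = 40.9000 > continuation, so V_dd = 40.9000 (exercise)
Node u (S = 130.5): continuation = e^(−0.09)·[0.5256·0.0000 + 0.4744·9.1295] = 3.9585; exercise value = 0.0000 ≤ continuation, so V_u = 3.9585
Node d (S = 63): continuation = e^(−0.09)·[0.5256·9.1295 + 0.4744·40.9000] = 22.1194; exercise value = 22.0000 ≤ continuation, so V_d = 22.1194
Node 0 (S = 90): continuation = e^(−0.09)·[0.5256·3.9585 + 0.4744·22.1194] = 11.4924; exercise value = 0.0000 ≤ continuation, so V_0 = 11.4924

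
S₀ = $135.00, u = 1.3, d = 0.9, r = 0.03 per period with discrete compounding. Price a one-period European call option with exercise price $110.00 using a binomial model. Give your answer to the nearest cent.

$28.20

Risk-neutral probability p = (1 + 0.03 − 0.9)/(1.3 − 0.9) = 0.1300/0.4000 = 0.3250
Terminal stock prices: S_u = 175.5, S_d = 121.5
Terminal payoffs (S − K): max(65.5, 0) = 65.5, max(11.5, 0) = 11.5
Node 0 (S = 135): V_0 = 1/1.03·[0.3250·65.5000 + 0.6750·11.5000] = 28.2039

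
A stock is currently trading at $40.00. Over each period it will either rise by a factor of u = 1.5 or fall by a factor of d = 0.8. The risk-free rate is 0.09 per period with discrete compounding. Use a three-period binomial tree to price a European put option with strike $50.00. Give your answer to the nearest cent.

Risk-neutral probability p = (1 + 0.09 − 0.8)/(1.5 − 0.8) = 0.2900/0.7000 = 0.4143
Terminal stock prices: S_uuu = 135, S_uud = 72, S_udd = 38.4, S_ddd = 20.48
Terminal payoffs (K − S): max(-85, 0) = 0, max(-22, 0) = 0, max(11.6, 0) = 11.6, max(29.52, 0) = 29.52
Node uu (S = 90): V_uu = 1/1.09·[0.4143·0.0000 + 0.5857·0.0000] = 0.0000
Node ud (S = 48): V_ud = 1/1.09·[0.4143·0.0000 + 0.5857·11.6000] = 6.2333
Node dd (S = 25.6): V_dd = 1/1.09·[0.4143·11.6000 + 0.5857·29.5200] = 20.2716
Node u (S = 60): V_u = 1/1.09·[0.4143·0.0000 + 0.5857·6.2333] = 3.3495
Node d (S = 32): V_d = 1/1.09·[0.4143·6.2333 + 0.5857·20.2716] = 13.2621
Node 0 (S = 40): V_0 = 1/1.09·[0.4143·3.3495 + 0.5857·13.2621] = 8.3995

$8.40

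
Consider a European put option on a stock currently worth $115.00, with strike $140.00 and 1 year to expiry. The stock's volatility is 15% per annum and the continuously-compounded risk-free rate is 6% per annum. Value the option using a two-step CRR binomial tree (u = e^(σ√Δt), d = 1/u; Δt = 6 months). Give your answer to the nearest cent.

CRR parameters: u = e^(σ√Δt) = e^(0.15·√0.5) = 1.1119, d = 1/u = 0.8994
Per-period rate: rΔt = 0.06·0.5 = 0.03, so R = e^0.03 = 1.0305
Risk-neutral probability p = (e^0.03 − 0.8994)/(1.1119 − 0.8994) = 0.1311/0.2125 = 0.6168
Terminal stock prices: S_uu = 142.2, S_ud = 115, S_dd = 93.02
Terminal payoffs (K − S): max(-2.176, 0) = 0, max(25, 0) = 25, max(46.98, 0) = 46.98
Node u (S = 127.9): V_u = e^(−0.03)·[0.6168·0.0000 + 0.3832·25.0000] = 9.2968
Node d (S = 103.4): V_d = e^(−0.03)·[0.6168·25.0000 + 0.3832·46.9813] = 32.4354
Node 0 (S = 115): V_0 = e^(−0.03)·[0.6168·9.2968 + 0.3832·32.4354] = 17.6266

$17.63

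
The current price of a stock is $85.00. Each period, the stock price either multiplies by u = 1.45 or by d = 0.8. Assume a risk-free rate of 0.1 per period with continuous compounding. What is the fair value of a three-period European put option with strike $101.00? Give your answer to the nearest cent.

Risk-neutral probability p = (e^0.1 − 0.8)/(1.45 − 0.8) = 0.3052/0.6500 = 0.4695
Terminal stock prices: S_uuu = 259.1, S_uud = 143, S_udd = 78.88, S_ddd = 43.52
Terminal payoffs (K − S): max(-158.1, 0) = 0, max(-41.97, 0) = 0, max(22.12, 0) = 22.12, max(57.48, 0) = 57.48
Node uu (S = 178.7): V_uu = e^(−0.1)·[0.4695·0.0000 + 0.5305·0.0000] = 0.0000
Node ud (S = 98.6): V_ud = e^(−0.1)·[0.4695·0.0000 + 0.5305·22.1200] = 10.6181
Node dd (S = 54.4): V_dd = e^(−0.1)·[0.4695·22.1200 + 0.5305·57.4800] = 36.9886
Node u (S = 123.2): V_u = e^(−0.1)·[0.4695·0.0000 + 0.5305·10.6181] = 5.0969
Node d (S = 68): V_d = e^(−0.1)·[0.4695·10.6181 + 0.5305·36.9886] = 22.2661
Node 0 (S = 85): V_0 = e^(−0.1)·[0.4695·5.0969 + 0.5305·22.2661] = 12.8534

$12.85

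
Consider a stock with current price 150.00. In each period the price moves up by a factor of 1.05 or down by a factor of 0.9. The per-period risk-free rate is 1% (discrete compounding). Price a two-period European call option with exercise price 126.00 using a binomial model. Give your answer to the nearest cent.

Risk-neutral probability p = (1 + 0.01 − 0.9)/(1.05 − 0.9) = 0.1100/0.1500 = 0.7333
Terminal stock prices: S_uu = 165.4, S_ud = 141.8, S_dd = 121.5
Terminal payoffs (S − K): max(39.38, 0) = 39.38, max(15.75, 0) = 15.75, max(-4.5, 0) = 0
Node u (S = 157.5): V_u = 1/1.01·[0.7333·39.3750 + 0.2667·15.7500] = 32.7475
Node d (S = 135): V_d = 1/1.01·[0.7333·15.7500 + 0.2667·0.0000] = 11.4356
Node 0 (S = 150): V_0 = 1/1.01·[0.7333·32.7475 + 0.2667·11.4356] = 26.7964

26.80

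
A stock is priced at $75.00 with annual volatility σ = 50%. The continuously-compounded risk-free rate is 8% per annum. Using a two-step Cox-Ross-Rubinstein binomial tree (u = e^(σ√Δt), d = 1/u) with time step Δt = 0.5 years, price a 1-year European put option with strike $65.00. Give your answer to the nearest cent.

$7.29

CRR parameters: u = e^(σ√Δt) = e^(0.5·√0.5) = 1.4241, d = 1/u = 0.7022
Per-period rate: rΔt = 0.08·0.5 = 0.04, so R = e^0.04 = 1.0408
Risk-neutral probability p = (e^0.04 − 0.7022)/(1.4241 − 0.7022) = 0.3386/0.7219 = 0.4691
Terminal stock prices: S_uu = 152.1, S_ud = 75, S_dd = 36.98
Terminal payoffs (K − S): max(-87.11, 0) = 0, max(-10, 0) = 0, max(28.02, 0) = 28.02
Node u (S = 106.8): V_u = e^(−0.04)·[0.4691·0.0000 + 0.5309·0.0000] = 0.0000
Node d (S = 52.66): V_d = e^(−0.04)·[0.4691·0.0000 + 0.5309·28.0198] = 14.2938
Node 0 (S = 75): V_0 = e^(−0.04)·[0.4691·0.0000 + 0.5309·14.2938] = 7.2917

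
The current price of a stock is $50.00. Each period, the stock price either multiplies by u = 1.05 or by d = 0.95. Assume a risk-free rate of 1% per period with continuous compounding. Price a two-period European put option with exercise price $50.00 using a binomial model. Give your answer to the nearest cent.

Risk-neutral probability p = (e^0.01 − 0.95)/(1.05 − 0.95) = 0.0601/0.1000 = 0.6005
Terminal stock prices: S_uu = 55.12, S_ud = 49.88, S_dd = 45.12
Terminal payoffs (K − S): max(-5.125, 0) = 0, max(0.125, 0) = 0.125, max(4.875, 0) = 4.875
Node u (S = 52.5): V_u = e^(−0.01)·[0.6005·0.0000 + 0.3995·0.1250] = 0.0494
Node d (S = 47.5): V_d = e^(−0.01)·[0.6005·0.1250 + 0.3995·4.8750] = 2.0025
Node 0 (S = 50): V_0 = e^(−0.01)·[0.6005·0.0494 + 0.3995·2.0025] = 0.8214

$0.82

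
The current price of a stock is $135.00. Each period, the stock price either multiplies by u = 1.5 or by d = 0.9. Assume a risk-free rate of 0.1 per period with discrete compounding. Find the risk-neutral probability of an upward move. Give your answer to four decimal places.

p = 0.3333

Risk-neutral probability p = (1 + 0.1 − 0.9)/(1.5 − 0.9) = 0.2000/0.6000 = 0.3333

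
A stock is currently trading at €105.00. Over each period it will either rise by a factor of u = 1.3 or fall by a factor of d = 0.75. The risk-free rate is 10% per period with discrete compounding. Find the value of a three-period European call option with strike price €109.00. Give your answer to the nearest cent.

€31.55

Risk-neutral probability p = (1 + 0.1 − 0.75)/(1.3 − 0.75) = 0.3500/0.5500 = 0.6364
Terminal stock prices: S_uuu = 230.7, S_uud = 133.1, S_udd = 76.78, S_ddd = 44.3
Terminal payoffs (S − K): max(121.7, 0) = 121.7, max(24.09, 0) = 24.09, max(-32.22, 0) = 0, max(-64.7, 0) = 0
Node uu (S = 177.5): V_uu = 1/1.1·[0.6364·121.6850 + 0.3636·24.0875] = 78.3591
Node ud (S = 102.4): V_ud = 1/1.1·[0.6364·24.0875 + 0.3636·0.0000] = 13.9349
Node dd (S = 59.06): V_dd = 1/1.1·[0.6364·0.0000 + 0.3636·0.0000] = 0.0000
Node u (S = 136.5): V_u = 1/1.1·[0.6364·78.3591 + 0.3636·13.9349] = 49.9383
Node d (S = 78.75): V_d = 1/1.1·[0.6364·13.9349 + 0.3636·0.0000] = 8.0615
Node 0 (S = 105): V_0 = 1/1.1·[0.6364·49.9383 + 0.3636·8.0615] = 31.5549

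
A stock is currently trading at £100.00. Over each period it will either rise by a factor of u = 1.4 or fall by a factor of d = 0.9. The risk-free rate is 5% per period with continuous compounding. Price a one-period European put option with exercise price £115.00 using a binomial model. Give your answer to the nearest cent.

£16.59

Risk-neutral probability p = (e^0.05 − 0.9)/(1.4 − 0.9) = 0.1513/0.5000 = 0.3025
Terminal stock prices: S_u = 140, S_d = 90
Terminal payoffs (K − S): max(-25, 0) = 0, max(25, 0) = 25
Node 0 (S = 100): V_0 = e^(−0.05)·[0.3025·0.0000 + 0.6975·25.0000] = 16.5861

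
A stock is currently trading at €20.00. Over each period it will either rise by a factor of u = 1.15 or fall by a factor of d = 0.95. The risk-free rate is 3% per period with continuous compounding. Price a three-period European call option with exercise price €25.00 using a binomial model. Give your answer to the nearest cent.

€0.36

Risk-neutral probability p = (e^0.03 − 0.95)/(1.15 − 0.95) = 0.0805/0.2000 = 0.4023
Terminal stock prices: S_uuu = 30.42, S_uud = 25.13, S_udd = 20.76, S_ddd = 17.15
Terminal payoffs (S − K): max(5.417, 0) = 5.417, max(0.1275, 0) = 0.1275, max(-4.242, 0) = 0, max(-7.853, 0) = 0
Node uu (S = 26.45): V_uu = e^(−0.03)·[0.4023·5.4175 + 0.5977·0.1275] = 2.1889
Node ud (S = 21.85): V_ud = e^(−0.03)·[0.4023·0.1275 + 0.5977·0.0000] = 0.0498
Node dd (S = 18.05): V_dd = e^(−0.03)·[0.4023·0.0000 + 0.5977·0.0000] = 0.0000
Node u (S = 23): V_u = e^(−0.03)·[0.4023·2.1889 + 0.5977·0.0498] = 0.8834
Node d (S = 19): V_d = e^(−0.03)·[0.4023·0.0498 + 0.5977·0.0000] = 0.0194
Node 0 (S = 20): V_0 = e^(−0.03)·[0.4023·0.8834 + 0.5977·0.0194] = 0.3561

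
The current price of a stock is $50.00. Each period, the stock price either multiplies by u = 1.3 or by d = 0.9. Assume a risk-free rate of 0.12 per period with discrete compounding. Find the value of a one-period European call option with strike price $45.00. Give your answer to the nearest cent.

$9.82

Risk-neutral probability p = (1 + 0.12 − 0.9)/(1.3 − 0.9) = 0.2200/0.4000 = 0.5500
Terminal stock prices: S_u = 65, S_d = 45
Terminal payoffs (S − K): max(20, 0) = 20, max(0, 0) = 0
Node 0 (S = 50): V_0 = 1/1.12·[0.5500·20.0000 + 0.4500·0.0000] = 9.8214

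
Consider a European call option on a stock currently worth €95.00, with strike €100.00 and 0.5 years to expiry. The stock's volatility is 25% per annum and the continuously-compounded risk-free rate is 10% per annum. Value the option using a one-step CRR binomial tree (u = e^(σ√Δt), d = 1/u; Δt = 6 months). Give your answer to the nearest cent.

€7.63

CRR parameters: u = e^(σ√Δt) = e^(0.25·√0.5) = 1.1934, d = 1/u = 0.8380
Per-period rate: rΔt = 0.1·0.5 = 0.05, so R = e^0.05 = 1.0513
Risk-neutral probability p = (e^0.05 − 0.8380)/(1.1934 − 0.8380) = 0.2133/0.3554 = 0.6002
Terminal stock prices: S_u = 113.4, S_d = 79.61
Terminal payoffs (S − K): max(13.37, 0) = 13.37, max(-20.39, 0) = 0
Node 0 (S = 95): V_0 = e^(−0.05)·[0.6002·13.3696 + 0.3998·0.0000] = 7.6329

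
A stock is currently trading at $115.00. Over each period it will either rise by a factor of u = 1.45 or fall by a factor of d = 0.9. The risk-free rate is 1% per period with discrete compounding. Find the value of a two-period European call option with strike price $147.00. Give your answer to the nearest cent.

Risk-neutral probability p = (1 + 0.01 − 0.9)/(1.45 − 0.9) = 0.1100/0.5500 = 0.2000
Terminal stock prices: S_uu = 241.8, S_ud = 150.1, S_dd = 93.15
Terminal payoffs (S − K): max(94.79, 0) = 94.79, max(3.075, 0) = 3.075, max(-53.85, 0) = 0
Node u (S = 166.8): V_u = 1/1.01·[0.2000·94.7875 + 0.8000·3.0750] = 21.2054
Node d (S = 103.5): V_d = 1/1.01·[0.2000·3.0750 + 0.8000·0.0000] = 0.6089
Node 0 (S = 115): V_0 = 1/1.01·[0.2000·21.2054 + 0.8000·0.6089] = 4.6814

$4.68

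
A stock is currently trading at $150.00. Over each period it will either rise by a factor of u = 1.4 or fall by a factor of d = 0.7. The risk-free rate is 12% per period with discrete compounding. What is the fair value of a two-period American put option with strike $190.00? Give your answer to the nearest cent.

$40.00

Risk-neutral probability p = (1 + 0.12 − 0.7)/(1.4 − 0.7) = 0.4200/0.7000 = 0.6000
Terminal stock prices: S_uu = 294, S_ud = 147, S_dd = 73.5
Terminal payoffs (K − S): max(-104, 0) = 0, max(43, 0) = 43, max(116.5, 0) = 116.5
Node u (S = 210): continuation = 1/1.12·[0.6000·0.0000 + 0.4000·43.0000] = 15.3571; exercise value = 0.0000 ≤ continuation, so V_u = 15.3571
Node d (S = 105): continuation = 1/1.12·[0.6000·43.0000 + 0.4000·116.5000] = 64.6429; exercise value = 85.0000 > continuation, so V_d = 85.0000 (exercise)
Node 0 (S = 150): continuation = 1/1.12·[0.6000·15.3571 + 0.4000·85.0000] = 38.5842; exercise value = 40.0000 > continuation, so V_0 = 40.0000 (exercise)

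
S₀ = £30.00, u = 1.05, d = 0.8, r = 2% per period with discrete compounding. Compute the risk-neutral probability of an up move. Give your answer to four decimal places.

Risk-neutral probability p = (1 + 0.02 − 0.8)/(1.05 − 0.8) = 0.2200/0.2500 = 0.8800

p = 0.8800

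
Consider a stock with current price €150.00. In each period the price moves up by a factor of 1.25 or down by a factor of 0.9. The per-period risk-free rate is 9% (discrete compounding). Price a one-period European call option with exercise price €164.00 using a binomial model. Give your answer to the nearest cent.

Risk-neutral probability p = (1 + 0.09 − 0.9)/(1.25 − 0.9) = 0.1900/0.3500 = 0.5429
Terminal stock prices: S_u = 187.5, S_d = 135
Terminal payoffs (S − K): max(23.5, 0) = 23.5, max(-29, 0) = 0
Node 0 (S = 150): V_0 = 1/1.09·[0.5429·23.5000 + 0.4571·0.0000] = 11.7038

€11.70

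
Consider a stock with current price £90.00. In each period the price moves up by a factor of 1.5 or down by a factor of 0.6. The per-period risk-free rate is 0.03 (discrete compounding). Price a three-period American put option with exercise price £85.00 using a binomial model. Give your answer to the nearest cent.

£22.20

Risk-neutral probability p = (1 + 0.03 − 0.6)/(1.5 − 0.6) = 0.4300/0.9000 = 0.4778
Terminal stock prices: S_uuu = 303.8, S_uud = 121.5, S_udd = 48.6, S_ddd = 19.44
Terminal payoffs (K − S): max(-218.8, 0) = 0, max(-36.5, 0) = 0, max(36.4, 0) = 36.4, max(65.56, 0) = 65.56
Node uu (S = 202.5): continuation = 1/1.03·[0.4778·0.0000 + 0.5222·0.0000] = 0.0000; exercise value = 0.0000 ≤ continuation, so V_uu = 0.0000
Node ud (S = 81): continuation = 1/1.03·[0.4778·0.0000 + 0.5222·36.4000] = 18.4552; exercise value = 4.0000 ≤ continuation, so V_ud = 18.4552
Node dd (S = 32.4): continuation = 1/1.03·[0.4778·36.4000 + 0.5222·65.5600] = 50.1243; exercise value = 52.6000 > continuation, so V_dd = 52.6000 (exercise)
Node u (S = 135): continuation = 1/1.03·[0.4778·0.0000 + 0.5222·18.4552] = 9.3570; exercise value = 0.0000 ≤ continuation, so V_u = 9.3570
Node d (S = 54): continuation = 1/1.03·[0.4778·18.4552 + 0.5222·52.6000] = 35.2295; exercise value = 31.0000 ≤ continuation, so V_d = 35.2295
Node 0 (S = 90): continuation = 1/1.03·[0.4778·9.3570 + 0.5222·35.2295] = 22.2021; exercise value = 0.0000 ≤ continuation, so V_0 = 22.2021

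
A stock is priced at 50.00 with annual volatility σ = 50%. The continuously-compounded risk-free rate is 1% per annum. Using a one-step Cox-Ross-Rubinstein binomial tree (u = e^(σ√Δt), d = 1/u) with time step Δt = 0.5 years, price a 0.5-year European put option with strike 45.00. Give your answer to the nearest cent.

5.71

CRR parameters: u = e^(σ√Δt) = e^(0.5·√0.5) = 1.4241, d = 1/u = 0.7022
Per-period rate: rΔt = 0.01·0.5 = 0.005, so R = e^0.005 = 1.0050
Risk-neutral probability p = (e^0.005 − 0.7022)/(1.4241 − 0.7022) = 0.3028/0.7219 = 0.4195
Terminal stock prices: S_u = 71.21, S_d = 35.11
Terminal payoffs (K − S): max(-26.21, 0) = 0, max(9.891, 0) = 9.891
Node 0 (S = 50): V_0 = e^(−0.005)·[0.4195·0.0000 + 0.5805·9.8906] = 5.7132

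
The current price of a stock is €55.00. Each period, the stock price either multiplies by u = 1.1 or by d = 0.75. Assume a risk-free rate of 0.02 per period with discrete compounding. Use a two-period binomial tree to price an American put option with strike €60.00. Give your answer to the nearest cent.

€6.68

Risk-neutral probability p = (1 + 0.02 − 0.75)/(1.1 − 0.75) = 0.2700/0.3500 = 0.7714
Terminal stock prices: S_uu = 66.55, S_ud = 45.38, S_dd = 30.94
Terminal payoffs (K − S): max(-6.55, 0) = 0, max(14.62, 0) = 14.62, max(29.06, 0) = 29.06
Node u (S = 60.5): continuation = 1/1.02·[0.7714·0.0000 + 0.2286·14.6250] = 3.2773; exercise value = 0.0000 ≤ continuation, so V_u = 3.2773
Node d (S = 41.25): continuation = 1/1.02·[0.7714·14.6250 + 0.2286·29.0625] = 17.5735; exercise value = 18.7500 > continuation, so V_d = 18.7500 (exercise)
Node 0 (S = 55): continuation = 1/1.02·[0.7714·3.2773 + 0.2286·18.7500] = 6.6803; exercise value = 5.0000 ≤ continuation, so V_0 = 6.6803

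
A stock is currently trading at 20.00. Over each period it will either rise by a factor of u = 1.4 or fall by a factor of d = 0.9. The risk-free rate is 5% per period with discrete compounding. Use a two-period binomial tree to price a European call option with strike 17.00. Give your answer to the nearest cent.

4.94

Risk-neutral probability p = (1 + 0.05 − 0.9)/(1.4 − 0.9) = 0.1500/0.5000 = 0.3000
Terminal stock prices: S_uu = 39.2, S_ud = 25.2, S_dd = 16.2
Terminal payoffs (S − K): max(22.2, 0) = 22.2, max(8.2, 0) = 8.2, max(-0.8, 0) = 0
Node u (S = 28): V_u = 1/1.05·[0.3000·22.2000 + 0.7000·8.2000] = 11.8095
Node d (S = 18): V_d = 1/1.05·[0.3000·8.2000 + 0.7000·0.0000] = 2.3429
Node 0 (S = 20): V_0 = 1/1.05·[0.3000·11.8095 + 0.7000·2.3429] = 4.9361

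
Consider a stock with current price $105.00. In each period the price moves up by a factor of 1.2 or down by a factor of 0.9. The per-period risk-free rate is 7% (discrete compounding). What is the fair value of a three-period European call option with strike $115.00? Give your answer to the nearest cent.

$17.05

Risk-neutral probability p = (1 + 0.07 − 0.9)/(1.2 − 0.9) = 0.1700/0.3000 = 0.5667
Terminal stock prices: S_uuu = 181.4, S_uud = 136.1, S_udd = 102.1, S_ddd = 76.55
Terminal payoffs (S − K): max(66.44, 0) = 66.44, max(21.08, 0) = 21.08, max(-12.94, 0) = 0, max(-38.45, 0) = 0
Node uu (S = 151.2): V_uu = 1/1.07·[0.5667·66.4400 + 0.4333·21.0800] = 43.7234
Node ud (S = 113.4): V_ud = 1/1.07·[0.5667·21.0800 + 0.4333·0.0000] = 11.1639
Node dd (S = 85.05): V_dd = 1/1.07·[0.5667·0.0000 + 0.4333·0.0000] = 0.0000
Node u (S = 126): V_u = 1/1.07·[0.5667·43.7234 + 0.4333·11.1639] = 27.6769
Node d (S = 94.5): V_d = 1/1.07·[0.5667·11.1639 + 0.4333·0.0000] = 5.9123
Node 0 (S = 105): V_0 = 1/1.07·[0.5667·27.6769 + 0.4333·5.9123] = 17.0519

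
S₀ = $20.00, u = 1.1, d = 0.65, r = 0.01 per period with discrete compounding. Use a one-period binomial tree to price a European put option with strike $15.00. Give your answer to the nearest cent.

$0.40

Risk-neutral probability p = (1 + 0.01 − 0.65)/(1.1 − 0.65) = 0.3600/0.4500 = 0.8000
Terminal stock prices: S_u = 22, S_d = 13
Terminal payoffs (K − S): max(-7, 0) = 0, max(2, 0) = 2
Node 0 (S = 20): V_0 = 1/1.01·[0.8000·0.0000 + 0.2000·2.0000] = 0.3960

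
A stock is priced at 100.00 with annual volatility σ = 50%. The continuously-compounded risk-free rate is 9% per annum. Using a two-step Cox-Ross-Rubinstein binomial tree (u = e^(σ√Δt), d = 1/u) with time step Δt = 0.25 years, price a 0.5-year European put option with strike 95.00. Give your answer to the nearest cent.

8.78

CRR parameters: u = e^(σ√Δt) = e^(0.5·√0.25) = 1.2840, d = 1/u = 0.7788
Per-period rate: rΔt = 0.09·0.25 = 0.0225, so R = e^0.0225 = 1.0228
Risk-neutral probability p = (e^0.0225 − 0.7788)/(1.2840 − 0.7788) = 0.2440/0.5052 = 0.4829
Terminal stock prices: S_uu = 164.9, S_ud = 100, S_dd = 60.65
Terminal payoffs (K − S): max(-69.87, 0) = 0, max(-5, 0) = 0, max(34.35, 0) = 34.35
Node u (S = 128.4): V_u = e^(−0.0225)·[0.4829·0.0000 + 0.5171·0.0000] = 0.0000
Node d (S = 77.88): V_d = e^(−0.0225)·[0.4829·0.0000 + 0.5171·34.3469] = 17.3669
Node 0 (S = 100): V_0 = e^(−0.0225)·[0.4829·0.0000 + 0.5171·17.3669] = 8.7812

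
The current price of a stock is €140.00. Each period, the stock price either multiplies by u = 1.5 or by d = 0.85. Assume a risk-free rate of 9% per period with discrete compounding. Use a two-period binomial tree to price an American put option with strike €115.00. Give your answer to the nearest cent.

Risk-neutral probability p = (1 + 0.09 − 0.85)/(1.5 − 0.85) = 0.2400/0.6500 = 0.3692
Terminal stock prices: S_uu = 315, S_ud = 178.5, S_dd = 101.1
Terminal payoffs (K − S): max(-200, 0) = 0, max(-63.5, 0) = 0, max(13.85, 0) = 13.85
Node u (S = 210): continuation = 1/1.09·[0.3692·0.0000 + 0.6308·0.0000] = 0.0000; exercise value = 0.0000 ≤ continuation, so V_u = 0.0000
Node d (S = 119): continuation = 1/1.09·[0.3692·0.0000 + 0.6308·13.8500] = 8.0148; exercise value = 0.0000 ≤ continuation, so V_d = 8.0148
Node 0 (S = 140): continuation = 1/1.09·[0.3692·0.0000 + 0.6308·8.0148] = 4.6381; exercise value = 0.0000 ≤ continuation, so V_0 = 4.6381

€4.64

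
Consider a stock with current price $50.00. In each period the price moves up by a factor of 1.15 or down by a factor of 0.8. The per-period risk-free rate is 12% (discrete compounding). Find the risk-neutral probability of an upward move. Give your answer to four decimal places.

p = 0.9143

Risk-neutral probability p = (1 + 0.12 − 0.8)/(1.15 − 0.8) = 0.3200/0.3500 = 0.9143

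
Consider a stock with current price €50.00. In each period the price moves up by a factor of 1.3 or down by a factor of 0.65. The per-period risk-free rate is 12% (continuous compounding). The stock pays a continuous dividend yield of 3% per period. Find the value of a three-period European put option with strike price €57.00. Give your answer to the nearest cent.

Per-period risk-free factor R = e^0.12 = 1.1275; dividend-adjusted growth = e^(0.12−0.03) = 1.0942.
Risk-neutral probability p = (1.0942 − 0.65)/(1.3 − 0.65) = 0.4442/0.6500 = 0.6833
Terminal stock prices: S_uuu = 109.9, S_uud = 54.93, S_udd = 27.46, S_ddd = 13.73
Terminal payoffs (K − S): max(-52.85, 0) = 0, max(2.075, 0) = 2.075, max(29.54, 0) = 29.54, max(43.27, 0) = 43.27
Node uu (S = 84.5): V_uu = e^(−0.12)·[0.6833·0.0000 + 0.3167·2.0750] = 0.5828
Node ud (S = 42.25): V_ud = e^(−0.12)·[0.6833·2.0750 + 0.3167·29.5375] = 9.5531
Node dd (S = 21.13): V_dd = e^(−0.12)·[0.6833·29.5375 + 0.3167·43.2687] = 30.0538
Node u (S = 65): V_u = e^(−0.12)·[0.6833·0.5828 + 0.3167·9.5531] = 3.0362
Node d (S = 32.5): V_d = e^(−0.12)·[0.6833·9.5531 + 0.3167·30.0538] = 14.2304
Node 0 (S = 50): V_0 = e^(−0.12)·[0.6833·3.0362 + 0.3167·14.2304] = 5.8367

€5.84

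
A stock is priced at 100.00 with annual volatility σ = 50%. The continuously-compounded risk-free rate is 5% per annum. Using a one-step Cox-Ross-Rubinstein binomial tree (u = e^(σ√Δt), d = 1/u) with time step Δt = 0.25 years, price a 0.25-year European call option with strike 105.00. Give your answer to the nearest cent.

10.69

CRR parameters: u = e^(σ√Δt) = e^(0.5·√0.25) = 1.2840, d = 1/u = 0.7788
Per-period rate: rΔt = 0.05·0.25 = 0.0125, so R = e^0.0125 = 1.0126
Risk-neutral probability p = (e^0.0125 − 0.7788)/(1.2840 − 0.7788) = 0.2338/0.5052 = 0.4627
Terminal stock prices: S_u = 128.4, S_d = 77.88
Terminal payoffs (S − K): max(23.4, 0) = 23.4, max(-27.12, 0) = 0
Node 0 (S = 100): V_0 = e^(−0.0125)·[0.4627·23.4025 + 0.5373·0.0000] = 10.6943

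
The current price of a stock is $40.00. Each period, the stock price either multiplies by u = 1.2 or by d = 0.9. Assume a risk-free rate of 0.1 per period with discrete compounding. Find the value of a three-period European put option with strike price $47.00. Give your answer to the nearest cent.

Risk-neutral probability p = (1 + 0.1 − 0.9)/(1.2 − 0.9) = 0.2000/0.3000 = 0.6667
Terminal stock prices: S_uuu = 69.12, S_uud = 51.84, S_udd = 38.88, S_ddd = 29.16
Terminal payoffs (K − S): max(-22.12, 0) = 0, max(-4.84, 0) = 0, max(8.12, 0) = 8.12, max(17.84, 0) = 17.84
Node uu (S = 57.6): V_uu = 1/1.1·[0.6667·0.0000 + 0.3333·0.0000] = 0.0000
Node ud (S = 43.2): V_ud = 1/1.1·[0.6667·0.0000 + 0.3333·8.1200] = 2.4606
Node dd (S = 32.4): V_dd = 1/1.1·[0.6667·8.1200 + 0.3333·17.8400] = 10.3273
Node u (S = 48): V_u = 1/1.1·[0.6667·0.0000 + 0.3333·2.4606] = 0.7456
Node d (S = 36): V_d = 1/1.1·[0.6667·2.4606 + 0.3333·10.3273] = 4.6208
Node 0 (S = 40): V_0 = 1/1.1·[0.6667·0.7456 + 0.3333·4.6208] = 1.8521

$1.85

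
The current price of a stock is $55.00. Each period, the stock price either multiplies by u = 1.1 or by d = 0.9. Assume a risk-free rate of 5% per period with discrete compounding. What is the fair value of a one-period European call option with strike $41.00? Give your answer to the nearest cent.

Risk-neutral probability p = (1 + 0.05 − 0.9)/(1.1 − 0.9) = 0.1500/0.2000 = 0.7500
Terminal stock prices: S_u = 60.5, S_d = 49.5
Terminal payoffs (S − K): max(19.5, 0) = 19.5, max(8.5, 0) = 8.5
Node 0 (S = 55): V_0 = 1/1.05·[0.7500·19.5000 + 0.2500·8.5000] = 15.9524

$15.95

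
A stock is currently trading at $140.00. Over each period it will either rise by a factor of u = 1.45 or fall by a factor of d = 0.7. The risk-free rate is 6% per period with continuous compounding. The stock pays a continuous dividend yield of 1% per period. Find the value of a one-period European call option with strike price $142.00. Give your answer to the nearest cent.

Per-period risk-free factor R = e^0.06 = 1.0618; dividend-adjusted growth = e^(0.06−0.01) = 1.0513.
Risk-neutral probability p = (1.0513 − 0.7)/(1.45 − 0.7) = 0.3513/0.7500 = 0.4684
Terminal stock prices: S_u = 203, S_d = 98
Terminal payoffs (S − K): max(61, 0) = 61, max(-44, 0) = 0
Node 0 (S = 140): V_0 = e^(−0.06)·[0.4684·61.0000 + 0.5316·0.0000] = 26.9063

$26.91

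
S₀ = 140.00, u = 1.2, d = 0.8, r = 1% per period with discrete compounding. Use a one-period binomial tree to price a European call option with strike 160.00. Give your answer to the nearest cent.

Risk-neutral probability p = (1 + 0.01 − 0.8)/(1.2 − 0.8) = 0.2100/0.4000 = 0.5250
Terminal stock prices: S_u = 168, S_d = 112
Terminal payoffs (S − K): max(8, 0) = 8, max(-48, 0) = 0
Node 0 (S = 140): V_0 = 1/1.01·[0.5250·8.0000 + 0.4750·0.0000] = 4.1584

4.16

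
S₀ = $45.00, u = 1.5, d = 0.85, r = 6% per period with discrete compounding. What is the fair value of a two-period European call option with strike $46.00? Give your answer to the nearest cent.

Risk-neutral probability p = (1 + 0.06 − 0.85)/(1.5 − 0.85) = 0.2100/0.6500 = 0.3231
Terminal stock prices: S_uu = 101.2, S_ud = 57.38, S_dd = 32.51
Terminal payoffs (S − K): max(55.25, 0) = 55.25, max(11.38, 0) = 11.38, max(-13.49, 0) = 0
Node u (S = 67.5): V_u = 1/1.06·[0.3231·55.2500 + 0.6769·11.3750] = 24.1038
Node d (S = 38.25): V_d = 1/1.06·[0.3231·11.3750 + 0.6769·0.0000] = 3.4670
Node 0 (S = 45): V_0 = 1/1.06·[0.3231·24.1038 + 0.6769·3.4670] = 9.5606

$9.56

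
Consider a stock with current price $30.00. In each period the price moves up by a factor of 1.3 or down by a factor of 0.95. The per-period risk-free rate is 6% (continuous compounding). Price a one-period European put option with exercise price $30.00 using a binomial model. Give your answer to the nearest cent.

$0.96

Risk-neutral probability p = (e^0.06 − 0.95)/(1.3 − 0.95) = 0.1118/0.3500 = 0.3195
Terminal stock prices: S_u = 39, S_d = 28.5
Terminal payoffs (K − S): max(-9, 0) = 0, max(1.5, 0) = 1.5
Node 0 (S = 30): V_0 = e^(−0.06)·[0.3195·0.0000 + 0.6805·1.5000] = 0.9613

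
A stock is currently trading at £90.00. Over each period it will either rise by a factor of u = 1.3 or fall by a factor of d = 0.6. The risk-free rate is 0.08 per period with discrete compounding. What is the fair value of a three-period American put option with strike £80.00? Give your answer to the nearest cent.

Risk-neutral probability p = (1 + 0.08 − 0.6)/(1.3 − 0.6) = 0.4800/0.7000 = 0.6857
Terminal stock prices: S_uuu = 197.7, S_uud = 91.26, S_udd = 42.12, S_ddd = 19.44
Terminal payoffs (K − S): max(-117.7, 0) = 0, max(-11.26, 0) = 0, max(37.88, 0) = 37.88, max(60.56, 0) = 60.56
Node uu (S = 152.1): continuation = 1/1.08·[0.6857·0.0000 + 0.3143·0.0000] = 0.0000; exercise value = 0.0000 ≤ continuation, so V_uu = 0.0000
Node ud (S = 70.2): continuation = 1/1.08·[0.6857·0.0000 + 0.3143·37.8800] = 11.0233; exercise value = 9.8000 ≤ continuation, so V_ud = 11.0233
Node dd (S = 32.4): continuation = 1/1.08·[0.6857·37.8800 + 0.3143·60.5600] = 41.6741; exercise value = 47.6000 > continuation, so V_dd = 47.6000 (exercise)
Node u (S = 117): continuation = 1/1.08·[0.6857·0.0000 + 0.3143·11.0233] = 3.2078; exercise value = 0.0000 ≤ continuation, so V_u = 3.2078
Node d (S = 54): continuation = 1/1.08·[0.6857·11.0233 + 0.3143·47.6000] = 20.8508; exercise value = 26.0000 > continuation, so V_d = 26.0000 (exercise)
Node 0 (S = 90): continuation = 1/1.08·[0.6857·3.2078 + 0.3143·26.0000] = 9.6029; exercise value = 0.0000 ≤ continuation, so V_0 = 9.6029

£9.60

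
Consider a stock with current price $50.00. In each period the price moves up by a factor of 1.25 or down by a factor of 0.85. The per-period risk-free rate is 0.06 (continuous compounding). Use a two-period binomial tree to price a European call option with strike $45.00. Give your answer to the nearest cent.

Risk-neutral probability p = (e^0.06 − 0.85)/(1.25 − 0.85) = 0.2118/0.4000 = 0.5296
Terminal stock prices: S_uu = 78.12, S_ud = 53.12, S_dd = 36.12
Terminal payoffs (S − K): max(33.12, 0) = 33.12, max(8.125, 0) = 8.125, max(-8.875, 0) = 0
Node u (S = 62.5): V_u = e^(−0.06)·[0.5296·33.1250 + 0.4704·8.1250] = 20.1206
Node d (S = 42.5): V_d = e^(−0.06)·[0.5296·8.1250 + 0.4704·0.0000] = 4.0523
Node 0 (S = 50): V_0 = e^(−0.06)·[0.5296·20.1206 + 0.4704·4.0523] = 11.8304

$11.83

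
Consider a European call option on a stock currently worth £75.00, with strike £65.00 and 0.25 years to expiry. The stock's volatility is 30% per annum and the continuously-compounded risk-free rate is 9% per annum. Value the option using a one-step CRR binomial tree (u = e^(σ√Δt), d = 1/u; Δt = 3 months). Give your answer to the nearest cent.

£11.65

CRR parameters: u = e^(σ√Δt) = e^(0.3·√0.25) = 1.1618, d = 1/u = 0.8607
Per-period rate: rΔt = 0.09·0.25 = 0.0225, so R = e^0.0225 = 1.0228
Risk-neutral probability p = (e^0.0225 − 0.8607)/(1.1618 − 0.8607) = 0.1620/0.3011 = 0.5381
Terminal stock prices: S_u = 87.14, S_d = 64.55
Terminal payoffs (S − K): max(22.14, 0) = 22.14, max(-0.4469, 0) = 0
Node 0 (S = 75): V_0 = e^(−0.0225)·[0.5381·22.1376 + 0.4619·0.0000] = 11.6480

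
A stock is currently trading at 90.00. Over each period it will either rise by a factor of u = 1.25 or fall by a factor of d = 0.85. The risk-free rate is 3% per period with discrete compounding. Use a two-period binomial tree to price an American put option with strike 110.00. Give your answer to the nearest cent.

Risk-neutral probability p = (1 + 0.03 − 0.85)/(1.25 − 0.85) = 0.1800/0.4000 = 0.4500
Terminal stock prices: S_uu = 140.6, S_ud = 95.62, S_dd = 65.02
Terminal payoffs (K − S): max(-30.62, 0) = 0, max(14.38, 0) = 14.38, max(44.98, 0) = 44.98
Node u (S = 112.5): continuation = 1/1.03·[0.4500·0.0000 + 0.5500·14.3750] = 7.6760; exercise value = 0.0000 ≤ continuation, so V_u = 7.6760
Node d (S = 76.5): continuation = 1/1.03·[0.4500·14.3750 + 0.5500·44.9750] = 30.2961; exercise value = 33.5000 > continuation, so V_d = 33.5000 (exercise)
Node 0 (S = 90): continuation = 1/1.03·[0.4500·7.6760 + 0.5500·33.5000] = 21.2419; exercise value = 20.0000 ≤ continuation, so V_0 = 21.2419

21.24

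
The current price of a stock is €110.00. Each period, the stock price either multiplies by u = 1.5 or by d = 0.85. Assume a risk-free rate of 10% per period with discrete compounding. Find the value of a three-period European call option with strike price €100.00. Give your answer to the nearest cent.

€40.55

Risk-neutral probability p = (1 + 0.1 − 0.85)/(1.5 − 0.85) = 0.2500/0.6500 = 0.3846
Terminal stock prices: S_uuu = 371.2, S_uud = 210.4, S_udd = 119.2, S_ddd = 67.55
Terminal payoffs (S − K): max(271.2, 0) = 271.2, max(110.4, 0) = 110.4, max(19.21, 0) = 19.21, max(-32.45, 0) = 0
Node uu (S = 247.5): V_uu = 1/1.1·[0.3846·271.2500 + 0.6154·110.3750] = 156.5909
Node ud (S = 140.2): V_ud = 1/1.1·[0.3846·110.3750 + 0.6154·19.2125] = 49.3409
Node dd (S = 79.47): V_dd = 1/1.1·[0.3846·19.2125 + 0.6154·0.0000] = 6.7177
Node u (S = 165): V_u = 1/1.1·[0.3846·156.5909 + 0.6154·49.3409] = 82.3554
Node d (S = 93.5): V_d = 1/1.1·[0.3846·49.3409 + 0.6154·6.7177] = 21.0102
Node 0 (S = 110): V_0 = 1/1.1·[0.3846·82.3554 + 0.6154·21.0102] = 40.5495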